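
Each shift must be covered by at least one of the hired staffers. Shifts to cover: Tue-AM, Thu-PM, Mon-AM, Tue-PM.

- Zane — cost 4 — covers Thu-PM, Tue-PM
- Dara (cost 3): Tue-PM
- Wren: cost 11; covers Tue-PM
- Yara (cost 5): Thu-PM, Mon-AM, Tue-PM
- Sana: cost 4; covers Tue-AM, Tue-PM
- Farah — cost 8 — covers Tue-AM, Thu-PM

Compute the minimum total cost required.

9

This is an integer covering problem.
Choose Yara and Sana: together they cover Tue-AM, Thu-PM, Mon-AM, Tue-PM — every shift.
Total cost: 5 + 4 = 9.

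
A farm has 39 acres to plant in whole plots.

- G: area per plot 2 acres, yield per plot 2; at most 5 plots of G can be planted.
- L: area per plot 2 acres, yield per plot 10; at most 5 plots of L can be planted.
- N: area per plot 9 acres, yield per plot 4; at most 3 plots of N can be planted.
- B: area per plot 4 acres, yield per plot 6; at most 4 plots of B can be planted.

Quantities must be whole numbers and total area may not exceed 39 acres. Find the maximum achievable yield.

84

2×G, 5×L, 1×N, and 4×B: area 39 ≤ 39, yield 2·2 + 5·10 + 1·4 + 4·6 = 82.
5×G, 5×L, and 4×B: area 36 ≤ 39, yield 5·2 + 5·10 + 4·6 = 84.
Best is 84.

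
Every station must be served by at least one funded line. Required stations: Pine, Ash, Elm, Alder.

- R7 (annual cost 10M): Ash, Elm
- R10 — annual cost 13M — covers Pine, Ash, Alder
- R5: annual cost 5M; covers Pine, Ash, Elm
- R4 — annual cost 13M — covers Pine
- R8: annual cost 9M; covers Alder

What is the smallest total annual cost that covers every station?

Choose R5 and R8: together they cover Pine, Ash, Elm, Alder — every station.
Total annual cost: 5 + 9 = 14.
No cover costs less than 14.

14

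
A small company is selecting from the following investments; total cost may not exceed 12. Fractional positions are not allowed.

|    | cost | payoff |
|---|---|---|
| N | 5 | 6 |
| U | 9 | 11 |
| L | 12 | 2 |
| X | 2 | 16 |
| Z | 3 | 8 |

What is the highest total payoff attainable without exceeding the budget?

30

Allowing fractional choices, the relaxed optimum would be about 32.6, but investments are indivisible.
N + X + Z: cost 5 + 2 + 3 = 10 ≤ 12, payoff 6 + 16 + 8 = 30.
X + Z: cost 2 + 3 = 5 ≤ 12, payoff 16 + 8 = 24.
U + X: cost 9 + 2 = 11 ≤ 12, payoff 11 + 16 = 27.
Best is N, X, and Z with total payoff 30.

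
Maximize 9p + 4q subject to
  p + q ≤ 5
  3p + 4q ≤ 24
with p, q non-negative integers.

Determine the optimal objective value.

45

(p,q)=(5,0): 1·5+1·0=5≤5, 3·5+4·0=15≤24, objective 45.
(p,q)=(4,1): 1·4+1·1=5≤5, 3·4+4·1=16≤24, objective 40.
(p,q)=(4,0): 1·4+1·0=4≤5, 3·4+4·0=12≤24, objective 36.
Maximum is 45 at (p,q)=(5,0).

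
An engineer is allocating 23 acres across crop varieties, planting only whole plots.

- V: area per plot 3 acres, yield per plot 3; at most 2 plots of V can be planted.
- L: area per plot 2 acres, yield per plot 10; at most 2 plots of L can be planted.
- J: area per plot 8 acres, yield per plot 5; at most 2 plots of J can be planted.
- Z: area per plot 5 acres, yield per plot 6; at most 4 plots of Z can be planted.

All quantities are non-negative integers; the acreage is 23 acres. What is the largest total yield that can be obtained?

41

Take 1×V, 2×L, and 3×Z: area 22 ≤ 23, yield 1·3 + 2·10 + 3·6 = 41.
L has the best ratio (10/2) and is taken to its limit of 2; remaining capacity is filled optimally with the others.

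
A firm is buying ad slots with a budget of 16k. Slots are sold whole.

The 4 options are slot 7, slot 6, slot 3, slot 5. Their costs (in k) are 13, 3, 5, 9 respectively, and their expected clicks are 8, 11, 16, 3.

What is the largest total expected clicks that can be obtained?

Allowing fractional choices, the relaxed optimum would be about 31.9, but ad slots are indivisible.
slot 3 + slot 5: cost 5 + 9 = 14 ≤ 16, expected clicks 16 + 3 = 19.
slot 6 + slot 3: cost 3 + 5 = 8 ≤ 16, expected clicks 11 + 16 = 27.
slot 7 + slot 6: cost 13 + 3 = 16 ≤ 16, expected clicks 8 + 11 = 19.
Best is slot 6 and slot 3 with total expected clicks 27.

27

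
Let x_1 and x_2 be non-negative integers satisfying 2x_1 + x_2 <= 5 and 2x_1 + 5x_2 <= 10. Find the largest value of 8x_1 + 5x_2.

21

The continuous relaxation peaks at (1.88, 1.25) with value 21.25; rounding to a feasible lattice point costs some objective.
(x_1,x_2)=(2,1): 2·2+1·1=5≤5, 2·2+5·1=9≤10, objective 21.
(x_1,x_2)=(2,0): 2·2+1·0=4≤5, 2·2+5·0=4≤10, objective 16.
(x_1,x_2)=(1,1): 2·1+1·1=3≤5, 2·1+5·1=7≤10, objective 13.
The best lattice point is (2,1), giving 21.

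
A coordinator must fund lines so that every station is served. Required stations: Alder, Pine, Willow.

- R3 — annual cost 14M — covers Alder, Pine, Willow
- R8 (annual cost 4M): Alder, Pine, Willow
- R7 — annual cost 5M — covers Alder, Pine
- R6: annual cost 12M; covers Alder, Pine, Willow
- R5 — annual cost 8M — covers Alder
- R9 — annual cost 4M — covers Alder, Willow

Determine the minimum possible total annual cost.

R8 alone covers Alder, Pine, Willow — every station.
Total annual cost: 4.

4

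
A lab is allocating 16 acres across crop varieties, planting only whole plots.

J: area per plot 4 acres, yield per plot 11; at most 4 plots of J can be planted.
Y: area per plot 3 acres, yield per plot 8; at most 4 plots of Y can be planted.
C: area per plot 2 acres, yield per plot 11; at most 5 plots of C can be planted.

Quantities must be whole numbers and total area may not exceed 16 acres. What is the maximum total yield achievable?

71

C has the best ratio (11/2); taking only C gives at most 5×11 = 55 (stopped by the supply cap of 5).
Mixing does better — 2×Y and 5×C: area 16 ≤ 16, yield 2·8 + 5·11 = 71.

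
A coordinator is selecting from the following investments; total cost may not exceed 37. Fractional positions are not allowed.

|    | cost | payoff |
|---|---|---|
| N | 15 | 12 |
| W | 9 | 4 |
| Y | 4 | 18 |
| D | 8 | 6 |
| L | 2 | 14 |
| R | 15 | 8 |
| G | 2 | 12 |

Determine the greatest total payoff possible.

This is an integer program with binary decision variables.
N + Y + D + L + G: cost 15 + 4 + 8 + 2 + 2 = 31 ≤ 37, payoff 12 + 18 + 6 + 14 + 12 = 62.
Y + D + L + R + G: cost 4 + 8 + 2 + 15 + 2 = 31 ≤ 37, payoff 18 + 6 + 14 + 8 + 12 = 58.
N + W + Y + L + G: cost 15 + 9 + 4 + 2 + 2 = 32 ≤ 37, payoff 12 + 4 + 18 + 14 + 12 = 60.
Best is N, Y, D, L, and G with total payoff 62.

62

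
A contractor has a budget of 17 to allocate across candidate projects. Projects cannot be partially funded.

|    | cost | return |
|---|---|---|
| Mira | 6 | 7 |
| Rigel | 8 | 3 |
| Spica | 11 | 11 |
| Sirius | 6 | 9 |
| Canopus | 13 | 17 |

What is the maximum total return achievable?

20

Allowing fractional choices, the relaxed optimum would be about 23.4, but projects are indivisible.
Spica + Sirius: cost 11 + 6 = 17 ≤ 17, return 11 + 9 = 20.
Mira + Spica: cost 6 + 11 = 17 ≤ 17, return 7 + 11 = 18.
Best is Spica and Sirius with total return 20.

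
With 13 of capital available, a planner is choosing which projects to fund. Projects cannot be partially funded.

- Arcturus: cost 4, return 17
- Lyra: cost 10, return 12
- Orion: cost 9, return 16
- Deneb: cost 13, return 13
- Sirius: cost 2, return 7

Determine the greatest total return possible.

This is an integer program with binary decision variables.
Allowing fractional choices, the relaxed optimum would be about 36.4, but projects are indivisible.
Arcturus + Sirius: cost 4 + 2 = 6 ≤ 13, return 17 + 7 = 24.
Orion + Sirius: cost 9 + 2 = 11 ≤ 13, return 16 + 7 = 23.
Arcturus + Orion: cost 4 + 9 = 13 ≤ 13, return 17 + 16 = 33.
Best is Arcturus and Orion with total return 33.

33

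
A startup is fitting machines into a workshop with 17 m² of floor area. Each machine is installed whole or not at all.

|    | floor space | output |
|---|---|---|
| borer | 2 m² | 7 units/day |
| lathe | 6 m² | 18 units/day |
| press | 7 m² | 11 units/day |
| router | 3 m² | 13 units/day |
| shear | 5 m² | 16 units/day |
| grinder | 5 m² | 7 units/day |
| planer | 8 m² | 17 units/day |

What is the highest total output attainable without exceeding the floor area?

Allowing fractional choices, the relaxed optimum would be about 56.1, but machines are indivisible.
borer + lathe + router + shear: floor space 2 + 6 + 3 + 5 = 16 ≤ 17, output 7 + 18 + 13 + 16 = 54.
lathe + router + planer: floor space 6 + 3 + 8 = 17 ≤ 17, output 18 + 13 + 17 = 48.
Best is borer, lathe, router, and shear with total output 54.

54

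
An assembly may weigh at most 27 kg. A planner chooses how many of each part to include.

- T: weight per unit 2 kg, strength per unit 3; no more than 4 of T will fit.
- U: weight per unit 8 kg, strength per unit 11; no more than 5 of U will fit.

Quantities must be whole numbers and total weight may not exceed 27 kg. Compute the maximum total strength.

36

4×T and 2×U: weight 24 ≤ 27, strength 4·3 + 2·11 = 34.
1×T and 3×U: weight 26 ≤ 27, strength 1·3 + 3·11 = 36.
Best is 36.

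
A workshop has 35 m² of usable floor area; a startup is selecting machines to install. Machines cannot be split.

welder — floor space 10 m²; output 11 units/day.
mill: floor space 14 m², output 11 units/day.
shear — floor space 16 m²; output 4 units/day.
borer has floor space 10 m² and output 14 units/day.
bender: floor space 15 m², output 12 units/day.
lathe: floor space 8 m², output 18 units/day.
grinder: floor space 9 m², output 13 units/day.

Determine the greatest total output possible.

45

This is an integer program with binary decision variables.
Allowing fractional choices, the relaxed optimum would be about 53.8, but machines are indivisible.
borer + bender + lathe: floor space 10 + 15 + 8 = 33 ≤ 35, output 14 + 12 + 18 = 44.
borer + lathe + grinder: floor space 10 + 8 + 9 = 27 ≤ 35, output 14 + 18 + 13 = 45.
Best is borer, lathe, and grinder with total output 45.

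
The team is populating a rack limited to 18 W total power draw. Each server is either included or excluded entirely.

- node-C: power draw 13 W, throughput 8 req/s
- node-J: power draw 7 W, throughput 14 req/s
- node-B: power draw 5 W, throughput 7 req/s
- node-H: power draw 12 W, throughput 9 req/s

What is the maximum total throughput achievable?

21

Allowing fractional choices, the relaxed optimum would be about 25.5, but servers are indivisible.
node-B + node-H: power draw 5 + 12 = 17 ≤ 18, throughput 7 + 9 = 16.
node-J + node-B: power draw 7 + 5 = 12 ≤ 18, throughput 14 + 7 = 21.
Best is node-J and node-B with total throughput 21.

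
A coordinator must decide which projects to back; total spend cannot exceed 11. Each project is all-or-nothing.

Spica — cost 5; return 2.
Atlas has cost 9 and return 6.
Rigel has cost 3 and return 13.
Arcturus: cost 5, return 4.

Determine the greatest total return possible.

Allowing fractional choices, the relaxed optimum would be about 19.0, but projects are indivisible.
Spica + Rigel: cost 5 + 3 = 8 ≤ 11, return 2 + 13 = 15.
Rigel + Arcturus: cost 3 + 5 = 8 ≤ 11, return 13 + 4 = 17.
Rigel: cost 3 ≤ 11, return 13.
Best is Rigel and Arcturus with total return 17.

17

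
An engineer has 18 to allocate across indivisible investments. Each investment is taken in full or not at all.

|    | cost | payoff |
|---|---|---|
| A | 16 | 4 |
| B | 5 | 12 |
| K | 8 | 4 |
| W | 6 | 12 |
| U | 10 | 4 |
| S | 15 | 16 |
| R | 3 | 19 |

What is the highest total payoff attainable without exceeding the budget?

Treat it as a binary knapsack problem.
Take B, W, and R: cost 5 + 6 + 3 = 14 ≤ 18, payoff 12 + 12 + 19 = 43.
No other feasible combination does better.

43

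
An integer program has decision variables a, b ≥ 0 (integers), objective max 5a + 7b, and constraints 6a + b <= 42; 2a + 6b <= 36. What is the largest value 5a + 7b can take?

58

(a,b)=(6,4): 6·6+1·4=40≤42, 2·6+6·4=36≤36, objective 58.
(a,b)=(5,4): 6·5+1·4=34≤42, 2·5+6·4=34≤36, objective 53.
(a,b)=(6,3): 6·6+1·3=39≤42, 2·6+6·3=30≤36, objective 51.
Maximum is 58 at (a,b)=(6,4).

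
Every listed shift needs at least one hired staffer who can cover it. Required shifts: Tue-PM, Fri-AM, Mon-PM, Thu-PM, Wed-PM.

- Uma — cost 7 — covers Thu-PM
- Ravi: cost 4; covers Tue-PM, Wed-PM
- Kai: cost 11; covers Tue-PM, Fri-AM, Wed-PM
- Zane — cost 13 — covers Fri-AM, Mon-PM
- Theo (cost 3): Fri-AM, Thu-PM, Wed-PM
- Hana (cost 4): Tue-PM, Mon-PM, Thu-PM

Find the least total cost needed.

This is a weighted set-cover instance.
Choose Theo and Hana: together they cover Tue-PM, Fri-AM, Mon-PM, Thu-PM, Wed-PM — every shift.
Total cost: 3 + 4 = 7.
No cover costs less than 7.

7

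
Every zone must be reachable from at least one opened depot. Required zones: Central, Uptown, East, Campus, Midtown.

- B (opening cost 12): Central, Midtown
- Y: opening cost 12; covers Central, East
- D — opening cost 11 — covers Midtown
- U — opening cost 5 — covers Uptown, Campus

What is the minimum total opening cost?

28

The greedy cost-per-new-zone heuristic would pick U, B, and Y for 29, but a cheaper cover exists.
Choose Y, D, and U: together they cover Central, Uptown, East, Campus, Midtown — every zone.
Total opening cost: 12 + 11 + 5 = 28.
No cover costs less than 28.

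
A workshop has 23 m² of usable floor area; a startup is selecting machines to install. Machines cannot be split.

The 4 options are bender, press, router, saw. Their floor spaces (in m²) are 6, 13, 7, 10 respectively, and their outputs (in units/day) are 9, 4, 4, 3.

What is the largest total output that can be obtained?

bender + router: floor space 6 + 7 = 13 ≤ 23, output 9 + 4 = 13.
bender + router + saw: floor space 6 + 7 + 10 = 23 ≤ 23, output 9 + 4 + 3 = 16.
bender + press: floor space 6 + 13 = 19 ≤ 23, output 9 + 4 = 13.
Best is bender, router, and saw with total output 16.

16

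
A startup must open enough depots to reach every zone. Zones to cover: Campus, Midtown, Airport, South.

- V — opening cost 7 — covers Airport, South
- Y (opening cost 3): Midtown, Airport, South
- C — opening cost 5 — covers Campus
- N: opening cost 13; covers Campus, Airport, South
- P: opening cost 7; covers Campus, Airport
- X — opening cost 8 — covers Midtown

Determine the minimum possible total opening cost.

8

Choose Y and C: together they cover Campus, Midtown, Airport, South — every zone.
Total opening cost: 3 + 5 = 8.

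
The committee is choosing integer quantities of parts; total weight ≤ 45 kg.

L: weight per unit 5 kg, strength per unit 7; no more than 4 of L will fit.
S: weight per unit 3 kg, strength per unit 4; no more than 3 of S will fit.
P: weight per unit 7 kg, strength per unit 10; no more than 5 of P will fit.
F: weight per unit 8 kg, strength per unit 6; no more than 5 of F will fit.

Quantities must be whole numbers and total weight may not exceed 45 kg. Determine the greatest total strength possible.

64

This is a bounded integer knapsack.
Take 2×L and 5×P: weight 45 ≤ 45, strength 2·7 + 5·10 = 64.
P has the best ratio (10/7) and is taken to its limit of 5; remaining capacity is filled optimally with the others.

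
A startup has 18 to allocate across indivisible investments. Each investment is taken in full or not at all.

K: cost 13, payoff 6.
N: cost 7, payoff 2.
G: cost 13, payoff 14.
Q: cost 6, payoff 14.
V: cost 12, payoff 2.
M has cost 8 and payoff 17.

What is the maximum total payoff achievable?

N + M: cost 7 + 8 = 15 ≤ 18, payoff 2 + 17 = 19.
M: cost 8 ≤ 18, payoff 17.
Q + M: cost 6 + 8 = 14 ≤ 18, payoff 14 + 17 = 31.
Best is Q and M with total payoff 31.

31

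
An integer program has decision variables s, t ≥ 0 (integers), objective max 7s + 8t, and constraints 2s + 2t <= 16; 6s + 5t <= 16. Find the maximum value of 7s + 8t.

24

(s,t)=(0,3): 2·0+2·3=6≤16, 6·0+5·3=15≤16, objective 24.
(s,t)=(1,2): 2·1+2·2=6≤16, 6·1+5·2=16≤16, objective 23.
(s,t)=(0,2): 2·0+2·2=4≤16, 6·0+5·2=10≤16, objective 16.
No feasible integer point exceeds 24.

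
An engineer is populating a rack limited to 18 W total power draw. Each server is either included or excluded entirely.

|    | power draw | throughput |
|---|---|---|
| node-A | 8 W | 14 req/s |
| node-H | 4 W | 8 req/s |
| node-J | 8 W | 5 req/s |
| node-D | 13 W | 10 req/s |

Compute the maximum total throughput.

Take node-A and node-H: power draw 8 + 4 = 12 ≤ 18, throughput 14 + 8 = 22.
No other feasible combination does better.

22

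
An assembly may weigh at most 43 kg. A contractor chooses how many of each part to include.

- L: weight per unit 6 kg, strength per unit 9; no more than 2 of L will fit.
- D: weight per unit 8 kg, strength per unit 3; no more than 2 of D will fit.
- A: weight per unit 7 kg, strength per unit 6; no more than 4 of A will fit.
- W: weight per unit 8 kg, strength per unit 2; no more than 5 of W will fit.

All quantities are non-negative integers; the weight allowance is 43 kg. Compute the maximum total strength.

2×L, 1×D, and 3×A: weight 41 ≤ 43, strength 2·9 + 1·3 + 3·6 = 39.
2×L and 4×A: weight 40 ≤ 43, strength 2·9 + 4·6 = 42.
Best is 42.

42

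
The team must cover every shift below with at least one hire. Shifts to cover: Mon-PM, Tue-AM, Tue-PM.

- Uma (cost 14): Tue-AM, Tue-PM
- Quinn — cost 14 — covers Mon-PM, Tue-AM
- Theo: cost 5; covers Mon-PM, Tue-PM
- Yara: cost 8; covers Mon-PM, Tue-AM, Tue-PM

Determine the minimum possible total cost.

The greedy cost-per-new-shift heuristic would pick Theo and Yara for 13, but a cheaper cover exists.
Yara alone covers Mon-PM, Tue-AM, Tue-PM — every shift.
Total cost: 8.
No cover costs less than 8.

8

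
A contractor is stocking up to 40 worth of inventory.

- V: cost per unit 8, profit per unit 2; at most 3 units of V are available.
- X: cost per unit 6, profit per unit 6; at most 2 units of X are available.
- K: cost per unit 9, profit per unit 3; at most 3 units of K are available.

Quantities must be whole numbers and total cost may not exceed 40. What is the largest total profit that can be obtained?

X has the best ratio (6/6); taking only X gives at most 2×6 = 12 (stopped by the supply cap of 2).
Mixing does better — 2×X and 3×K: cost 39 ≤ 40, profit 2·6 + 3·3 = 21.

21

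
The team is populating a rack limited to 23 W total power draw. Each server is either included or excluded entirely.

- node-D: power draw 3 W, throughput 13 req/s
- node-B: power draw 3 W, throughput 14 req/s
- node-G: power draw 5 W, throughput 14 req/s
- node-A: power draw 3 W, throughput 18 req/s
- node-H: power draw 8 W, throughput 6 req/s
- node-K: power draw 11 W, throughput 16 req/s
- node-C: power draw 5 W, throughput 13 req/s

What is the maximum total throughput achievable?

72

Take node-D, node-B, node-G, node-A, and node-C: power draw 3 + 3 + 5 + 3 + 5 = 19 ≤ 23, throughput 13 + 14 + 14 + 18 + 13 = 72.
No other feasible combination does better.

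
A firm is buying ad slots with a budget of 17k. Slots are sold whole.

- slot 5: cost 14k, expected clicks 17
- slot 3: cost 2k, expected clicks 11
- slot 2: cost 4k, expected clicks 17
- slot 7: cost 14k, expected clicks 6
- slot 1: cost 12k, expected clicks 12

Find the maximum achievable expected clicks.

Allowing fractional choices, the relaxed optimum would be about 41.4, but ad slots are indivisible.
slot 3 + slot 2: cost 2 + 4 = 6 ≤ 17, expected clicks 11 + 17 = 28.
slot 2 + slot 1: cost 4 + 12 = 16 ≤ 17, expected clicks 17 + 12 = 29.
slot 5 + slot 3: cost 14 + 2 = 16 ≤ 17, expected clicks 17 + 11 = 28.
Best is slot 2 and slot 1 with total expected clicks 29.

29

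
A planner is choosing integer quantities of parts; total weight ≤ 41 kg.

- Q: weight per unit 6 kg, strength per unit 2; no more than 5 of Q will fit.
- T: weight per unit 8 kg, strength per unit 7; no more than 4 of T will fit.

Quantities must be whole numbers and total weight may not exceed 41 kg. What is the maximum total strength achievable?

30

T has the best ratio (7/8); taking only T gives at most 4×7 = 28 (stopped by the supply cap of 4).
Mixing does better — 1×Q and 4×T: weight 38 ≤ 41, strength 1·2 + 4·7 = 30.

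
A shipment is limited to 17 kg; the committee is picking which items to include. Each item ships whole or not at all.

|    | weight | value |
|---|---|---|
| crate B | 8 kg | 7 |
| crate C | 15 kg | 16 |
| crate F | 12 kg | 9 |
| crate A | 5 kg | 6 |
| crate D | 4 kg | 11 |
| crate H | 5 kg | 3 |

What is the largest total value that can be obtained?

crate B + crate D + crate H: weight 8 + 4 + 5 = 17 ≤ 17, value 7 + 11 + 3 = 21.
crate B + crate A + crate D: weight 8 + 5 + 4 = 17 ≤ 17, value 7 + 6 + 11 = 24.
Best is crate B, crate A, and crate D with total value 24.

24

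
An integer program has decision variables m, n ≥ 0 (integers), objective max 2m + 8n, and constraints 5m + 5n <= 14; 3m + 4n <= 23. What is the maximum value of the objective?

16

The continuous relaxation peaks at (0, 2.8) with value 22.40; rounding to a feasible lattice point costs some objective.
(m,n)=(0,2): 5·0+5·2=10≤14, 3·0+4·2=8≤23, objective 16.
(m,n)=(1,1): 5·1+5·1=10≤14, 3·1+4·1=7≤23, objective 10.
(m,n)=(0,1): 5·0+5·1=5≤14, 3·0+4·1=4≤23, objective 8.
No feasible integer point exceeds 16.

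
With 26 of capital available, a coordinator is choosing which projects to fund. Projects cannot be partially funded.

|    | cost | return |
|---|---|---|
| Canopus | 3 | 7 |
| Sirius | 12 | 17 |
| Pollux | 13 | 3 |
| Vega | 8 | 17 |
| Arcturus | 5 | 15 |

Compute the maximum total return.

Canopus + Sirius + Vega: cost 3 + 12 + 8 = 23 ≤ 26, return 7 + 17 + 17 = 41.
Canopus + Vega + Arcturus: cost 3 + 8 + 5 = 16 ≤ 26, return 7 + 17 + 15 = 39.
Sirius + Vega + Arcturus: cost 12 + 8 + 5 = 25 ≤ 26, return 17 + 17 + 15 = 49.
Best is Sirius, Vega, and Arcturus with total return 49.

49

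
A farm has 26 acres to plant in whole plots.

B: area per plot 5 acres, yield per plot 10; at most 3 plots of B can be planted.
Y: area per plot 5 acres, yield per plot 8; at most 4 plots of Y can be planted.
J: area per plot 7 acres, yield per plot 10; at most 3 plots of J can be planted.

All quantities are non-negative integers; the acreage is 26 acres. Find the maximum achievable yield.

46

Take 3×B and 2×Y: area 25 ≤ 26, yield 3·10 + 2·8 = 46.
B has the best ratio (10/5) and is taken to its limit of 3; remaining capacity is filled optimally with the others.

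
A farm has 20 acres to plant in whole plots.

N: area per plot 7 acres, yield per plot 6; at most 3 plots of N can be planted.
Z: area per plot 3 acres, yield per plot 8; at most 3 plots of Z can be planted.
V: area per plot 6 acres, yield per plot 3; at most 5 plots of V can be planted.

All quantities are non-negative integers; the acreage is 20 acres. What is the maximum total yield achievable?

This is a bounded integer knapsack.
Take 1×N and 3×Z: area 16 ≤ 20, yield 1·6 + 3·8 = 30.
Z has the best ratio (8/3) and is taken to its limit of 3; remaining capacity is filled optimally with the others.

30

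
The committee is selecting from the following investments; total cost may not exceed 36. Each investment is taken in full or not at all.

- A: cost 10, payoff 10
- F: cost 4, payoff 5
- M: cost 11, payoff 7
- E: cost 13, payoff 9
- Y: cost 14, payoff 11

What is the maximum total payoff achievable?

A + F + Y: cost 10 + 4 + 14 = 28 ≤ 36, payoff 10 + 5 + 11 = 26.
A + M + Y: cost 10 + 11 + 14 = 35 ≤ 36, payoff 10 + 7 + 11 = 28.
A + M + E: cost 10 + 11 + 13 = 34 ≤ 36, payoff 10 + 7 + 9 = 26.
Best is A, M, and Y with total payoff 28.

28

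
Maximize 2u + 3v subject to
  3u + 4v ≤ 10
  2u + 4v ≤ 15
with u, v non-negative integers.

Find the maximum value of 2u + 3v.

7

Relaxing integrality, the LP optimum is 7.50 at (u,v) = (0, 2.5), which is not an integer point.
(u,v)=(2,1) is feasible, giving 7.
(u,v)=(3,0) is feasible, giving 6.
(u,v)=(0,2) is feasible, giving 6.
Maximum is 7 at (u,v)=(2,1).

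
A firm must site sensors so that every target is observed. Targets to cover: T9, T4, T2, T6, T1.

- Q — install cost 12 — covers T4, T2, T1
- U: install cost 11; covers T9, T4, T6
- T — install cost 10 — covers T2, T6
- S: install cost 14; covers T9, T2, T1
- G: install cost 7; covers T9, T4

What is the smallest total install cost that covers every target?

23

The greedy cost-per-new-target heuristic would pick G, T, and Q for 29, but a cheaper cover exists.
Choose Q and U: together they cover T9, T4, T2, T6, T1 — every target.
Total install cost: 12 + 11 = 23.
No cover costs less than 23.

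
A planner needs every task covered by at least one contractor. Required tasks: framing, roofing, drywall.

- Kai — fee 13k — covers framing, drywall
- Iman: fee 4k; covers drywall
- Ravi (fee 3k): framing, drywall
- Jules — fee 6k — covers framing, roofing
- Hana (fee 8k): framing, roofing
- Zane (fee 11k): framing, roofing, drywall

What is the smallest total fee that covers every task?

Choose Ravi and Jules: together they cover framing, roofing, drywall — every task.
Total fee: 3 + 6 = 9.
No cover costs less than 9.

9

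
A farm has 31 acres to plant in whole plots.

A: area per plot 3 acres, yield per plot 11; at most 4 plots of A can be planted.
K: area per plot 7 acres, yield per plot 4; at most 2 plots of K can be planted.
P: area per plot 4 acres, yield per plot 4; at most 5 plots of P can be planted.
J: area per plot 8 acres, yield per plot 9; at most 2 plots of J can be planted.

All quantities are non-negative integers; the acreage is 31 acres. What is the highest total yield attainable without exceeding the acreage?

4×A and 2×J: area 28 ≤ 31, yield 4·11 + 2·9 = 62.
4×A, 2×P, and 1×J: area 28 ≤ 31, yield 4·11 + 2·4 + 1·9 = 61.
Best is 62.

62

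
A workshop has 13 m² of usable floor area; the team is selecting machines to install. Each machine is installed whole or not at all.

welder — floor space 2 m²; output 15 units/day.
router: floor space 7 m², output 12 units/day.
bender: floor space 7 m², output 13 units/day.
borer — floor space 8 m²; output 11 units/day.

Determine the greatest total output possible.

28

This is a 0-1 knapsack instance.
Allowing fractional choices, the relaxed optimum would be about 34.9, but machines are indivisible.
welder + router: floor space 2 + 7 = 9 ≤ 13, output 15 + 12 = 27.
welder + borer: floor space 2 + 8 = 10 ≤ 13, output 15 + 11 = 26.
welder + bender: floor space 2 + 7 = 9 ≤ 13, output 15 + 13 = 28.
Best is welder and bender with total output 28.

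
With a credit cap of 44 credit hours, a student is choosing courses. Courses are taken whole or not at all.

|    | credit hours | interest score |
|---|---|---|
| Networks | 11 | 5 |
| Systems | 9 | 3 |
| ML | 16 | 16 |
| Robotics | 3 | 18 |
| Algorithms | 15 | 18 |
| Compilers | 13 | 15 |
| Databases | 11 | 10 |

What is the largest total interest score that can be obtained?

61

Allowing fractional choices, the relaxed optimum would be about 64.0, but courses are indivisible.
Networks + Robotics + Algorithms + Compilers: credit hours 11 + 3 + 15 + 13 = 42 ≤ 44, interest score 5 + 18 + 18 + 15 = 56.
Robotics + Algorithms + Compilers + Databases: credit hours 3 + 15 + 13 + 11 = 42 ≤ 44, interest score 18 + 18 + 15 + 10 = 61.
ML + Robotics + Compilers + Databases: credit hours 16 + 3 + 13 + 11 = 43 ≤ 44, interest score 16 + 18 + 15 + 10 = 59.
Best is Robotics, Algorithms, Compilers, and Databases with total interest score 61.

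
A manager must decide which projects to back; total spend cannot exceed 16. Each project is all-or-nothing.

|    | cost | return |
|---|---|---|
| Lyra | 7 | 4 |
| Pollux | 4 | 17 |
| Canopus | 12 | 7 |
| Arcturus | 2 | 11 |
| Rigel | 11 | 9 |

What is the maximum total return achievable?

Allowing fractional choices, the relaxed optimum would be about 36.2, but projects are indivisible.
Pollux + Rigel: cost 4 + 11 = 15 ≤ 16, return 17 + 9 = 26.
Lyra + Pollux + Arcturus: cost 7 + 4 + 2 = 13 ≤ 16, return 4 + 17 + 11 = 32.
Pollux + Arcturus: cost 4 + 2 = 6 ≤ 16, return 17 + 11 = 28.
Best is Lyra, Pollux, and Arcturus with total return 32.

32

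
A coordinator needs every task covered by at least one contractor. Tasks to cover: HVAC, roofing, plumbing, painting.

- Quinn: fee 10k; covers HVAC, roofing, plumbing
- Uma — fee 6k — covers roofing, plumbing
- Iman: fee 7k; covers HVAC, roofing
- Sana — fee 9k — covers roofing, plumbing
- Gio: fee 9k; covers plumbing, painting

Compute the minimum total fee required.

16

The greedy cost-per-new-task heuristic would pick Uma, Iman, and Gio for 22, but a cheaper cover exists.
Choose Iman and Gio: together they cover HVAC, roofing, plumbing, painting — every task.
Total fee: 7 + 9 = 16.
No cover costs less than 16.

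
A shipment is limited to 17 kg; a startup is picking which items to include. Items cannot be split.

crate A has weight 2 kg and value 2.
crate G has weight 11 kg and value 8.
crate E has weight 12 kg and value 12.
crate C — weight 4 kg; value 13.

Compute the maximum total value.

Treat it as a binary knapsack problem.
crate G + crate C: weight 11 + 4 = 15 ≤ 17, value 8 + 13 = 21.
crate E + crate C: weight 12 + 4 = 16 ≤ 17, value 12 + 13 = 25.
crate A + crate G + crate C: weight 2 + 11 + 4 = 17 ≤ 17, value 2 + 8 + 13 = 23.
Best is crate E and crate C with total value 25.

25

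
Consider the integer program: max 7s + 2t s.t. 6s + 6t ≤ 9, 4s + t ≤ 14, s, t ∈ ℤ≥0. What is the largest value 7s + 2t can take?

(s,t)=(1,0): 6·1+6·0=6≤9, 4·1+1·0=4≤14, objective 7.
(s,t)=(0,1): 6·0+6·1=6≤9, 4·0+1·1=1≤14, objective 2.
(s,t)=(0,0): 6·0+6·0=0≤9, 4·0+1·0=0≤14, objective 0.
Maximum is 7 at (s,t)=(1,0).

7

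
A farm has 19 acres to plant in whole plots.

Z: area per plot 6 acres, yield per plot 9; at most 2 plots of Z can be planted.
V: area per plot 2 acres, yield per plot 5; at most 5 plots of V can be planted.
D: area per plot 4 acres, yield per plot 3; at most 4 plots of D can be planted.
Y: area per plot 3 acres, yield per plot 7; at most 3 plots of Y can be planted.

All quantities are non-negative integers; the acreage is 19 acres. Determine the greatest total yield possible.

46

5×V and 3×Y: area 19 ≤ 19, yield 5·5 + 3·7 = 46.
4×V and 3×Y: area 17 ≤ 19, yield 4·5 + 3·7 = 41.
Best is 46.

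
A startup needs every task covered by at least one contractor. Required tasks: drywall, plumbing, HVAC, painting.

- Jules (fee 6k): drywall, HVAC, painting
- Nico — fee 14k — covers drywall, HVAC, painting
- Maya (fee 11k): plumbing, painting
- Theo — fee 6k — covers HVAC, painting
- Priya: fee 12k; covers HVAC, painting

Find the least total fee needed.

17

Choose Jules and Maya: together they cover drywall, plumbing, HVAC, painting — every task.
Total fee: 6 + 11 = 17.
No cover costs less than 17.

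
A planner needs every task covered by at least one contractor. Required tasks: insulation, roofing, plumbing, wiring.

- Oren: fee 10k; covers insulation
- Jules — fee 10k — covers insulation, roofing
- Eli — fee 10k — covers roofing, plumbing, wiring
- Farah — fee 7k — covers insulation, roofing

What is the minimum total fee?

Choose Eli and Farah: together they cover insulation, roofing, plumbing, wiring — every task.
Total fee: 10 + 7 = 17.
No cover costs less than 17.

17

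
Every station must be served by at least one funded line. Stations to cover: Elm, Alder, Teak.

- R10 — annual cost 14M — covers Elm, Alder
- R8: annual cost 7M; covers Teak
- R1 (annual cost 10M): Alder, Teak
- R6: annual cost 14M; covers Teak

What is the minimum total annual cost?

21

This is an integer covering problem.
The greedy cost-per-new-station heuristic would pick R1 and R10 for 24, but a cheaper cover exists.
Choose R10 and R8: together they cover Elm, Alder, Teak — every station.
Total annual cost: 14 + 7 = 21.
No cover costs less than 21.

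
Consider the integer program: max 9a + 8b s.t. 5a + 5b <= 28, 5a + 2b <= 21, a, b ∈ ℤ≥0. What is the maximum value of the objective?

(a,b)=(3,2) is feasible, giving 43.
(a,b)=(2,3) is feasible, giving 42.
(a,b)=(3,1) is feasible, giving 35.
(a,b)=(2,2) is feasible, giving 34.
The best lattice point is (3,2), giving 43.

43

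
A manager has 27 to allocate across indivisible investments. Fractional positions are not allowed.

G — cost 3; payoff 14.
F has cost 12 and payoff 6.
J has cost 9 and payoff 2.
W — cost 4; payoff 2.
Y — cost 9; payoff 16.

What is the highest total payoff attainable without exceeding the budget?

36

Allowing fractional choices, the relaxed optimum would be about 37.5, but investments are indivisible.
G + F + Y: cost 3 + 12 + 9 = 24 ≤ 27, payoff 14 + 6 + 16 = 36.
G + J + W + Y: cost 3 + 9 + 4 + 9 = 25 ≤ 27, payoff 14 + 2 + 2 + 16 = 34.
G + W + Y: cost 3 + 4 + 9 = 16 ≤ 27, payoff 14 + 2 + 16 = 32.
Best is G, F, and Y with total payoff 36.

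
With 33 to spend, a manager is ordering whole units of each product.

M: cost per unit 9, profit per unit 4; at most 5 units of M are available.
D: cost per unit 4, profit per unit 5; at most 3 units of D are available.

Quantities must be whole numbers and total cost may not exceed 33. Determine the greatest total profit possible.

23

Take 2×M and 3×D: cost 30 ≤ 33, profit 2·4 + 3·5 = 23.
D has the best ratio (5/4) and is taken to its limit of 3; remaining capacity is filled optimally with the others.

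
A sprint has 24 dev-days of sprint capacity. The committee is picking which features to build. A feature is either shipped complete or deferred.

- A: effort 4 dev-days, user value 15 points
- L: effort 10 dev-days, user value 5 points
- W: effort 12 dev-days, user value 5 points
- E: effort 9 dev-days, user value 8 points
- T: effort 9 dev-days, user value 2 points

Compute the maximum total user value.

This is a 0-1 knapsack instance.
A + L + E: effort 4 + 10 + 9 = 23 ≤ 24, user value 15 + 5 + 8 = 28.
A + E: effort 4 + 9 = 13 ≤ 24, user value 15 + 8 = 23.
A + E + T: effort 4 + 9 + 9 = 22 ≤ 24, user value 15 + 8 + 2 = 25.
Best is A, L, and E with total user value 28.

28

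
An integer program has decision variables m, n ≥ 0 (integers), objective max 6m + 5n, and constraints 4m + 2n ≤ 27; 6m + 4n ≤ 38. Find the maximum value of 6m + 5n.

46

Relaxing integrality, the LP optimum is 47.50 at (m,n) = (0, 9.5), which is not an integer point.
(m,n)=(1,8): 4·1+2·8=20≤27, 6·1+4·8=38≤38, objective 46.
(m,n)=(0,9): 4·0+2·9=18≤27, 6·0+4·9=36≤38, objective 45.
(m,n)=(1,7): 4·1+2·7=18≤27, 6·1+4·7=34≤38, objective 41.
The best lattice point is (1,8), giving 46.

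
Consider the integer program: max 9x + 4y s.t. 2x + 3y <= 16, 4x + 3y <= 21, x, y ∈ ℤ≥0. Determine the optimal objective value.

The continuous relaxation peaks at (5.25, 0) with value 47.25; rounding to a feasible lattice point costs some objective.
(x,y)=(5,0) is feasible, giving 45.
(x,y)=(4,1) is feasible, giving 40.
(x,y)=(4,0) is feasible, giving 36.
The best lattice point is (5,0), giving 45.

45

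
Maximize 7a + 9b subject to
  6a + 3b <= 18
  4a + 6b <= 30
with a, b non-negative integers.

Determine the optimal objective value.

(a,b)=(0,5) is feasible, giving 45.
(a,b)=(1,4) is feasible, giving 43.
(a,b)=(0,4) is feasible, giving 36.
The best lattice point is (0,5), giving 45.

45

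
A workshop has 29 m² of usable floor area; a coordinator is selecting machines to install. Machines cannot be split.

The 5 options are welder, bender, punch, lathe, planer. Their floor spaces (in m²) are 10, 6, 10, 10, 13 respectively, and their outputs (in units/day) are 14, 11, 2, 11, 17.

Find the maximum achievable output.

42

bender + lathe + planer: floor space 6 + 10 + 13 = 29 ≤ 29, output 11 + 11 + 17 = 39.
welder + bender + planer: floor space 10 + 6 + 13 = 29 ≤ 29, output 14 + 11 + 17 = 42.
welder + bender + lathe: floor space 10 + 6 + 10 = 26 ≤ 29, output 14 + 11 + 11 = 36.
Best is welder, bender, and planer with total output 42.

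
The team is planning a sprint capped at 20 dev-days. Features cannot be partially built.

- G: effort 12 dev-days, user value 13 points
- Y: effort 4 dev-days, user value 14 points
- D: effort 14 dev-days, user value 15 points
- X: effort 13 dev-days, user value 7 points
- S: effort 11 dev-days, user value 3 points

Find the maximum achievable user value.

29

G + Y: effort 12 + 4 = 16 ≤ 20, user value 13 + 14 = 27.
Y + D: effort 4 + 14 = 18 ≤ 20, user value 14 + 15 = 29.
Y + X: effort 4 + 13 = 17 ≤ 20, user value 14 + 7 = 21.
Best is Y and D with total user value 29.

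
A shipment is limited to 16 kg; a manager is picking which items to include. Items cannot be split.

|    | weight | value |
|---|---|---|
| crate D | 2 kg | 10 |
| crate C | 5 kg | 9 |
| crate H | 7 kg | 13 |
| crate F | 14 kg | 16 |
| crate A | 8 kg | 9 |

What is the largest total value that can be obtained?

crate D + crate C + crate A: weight 2 + 5 + 8 = 15 ≤ 16, value 10 + 9 + 9 = 28.
crate D + crate C + crate H: weight 2 + 5 + 7 = 14 ≤ 16, value 10 + 9 + 13 = 32.
Best is crate D, crate C, and crate H with total value 32.

32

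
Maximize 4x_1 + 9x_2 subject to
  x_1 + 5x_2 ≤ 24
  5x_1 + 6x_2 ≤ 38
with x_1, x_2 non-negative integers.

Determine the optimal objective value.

44

The continuous relaxation peaks at (2.42, 4.32) with value 48.53; rounding to a feasible lattice point costs some objective.
(x_1,x_2)=(2,4): 1·2+5·4=22≤24, 5·2+6·4=34≤38, objective 44.
(x_1,x_2)=(1,4): 1·1+5·4=21≤24, 5·1+6·4=29≤38, objective 40.
(x_1,x_2)=(3,3): 1·3+5·3=18≤24, 5·3+6·3=33≤38, objective 39.
No feasible integer point exceeds 44.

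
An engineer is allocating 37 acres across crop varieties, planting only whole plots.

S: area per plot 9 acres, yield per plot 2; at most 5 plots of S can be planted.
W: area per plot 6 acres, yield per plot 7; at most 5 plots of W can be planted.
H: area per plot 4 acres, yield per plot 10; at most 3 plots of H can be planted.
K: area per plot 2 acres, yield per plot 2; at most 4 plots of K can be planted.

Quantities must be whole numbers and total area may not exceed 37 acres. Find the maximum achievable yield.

4×W and 3×H: area 36 ≤ 37, yield 4·7 + 3·10 = 58.
3×W, 3×H, and 3×K: area 36 ≤ 37, yield 3·7 + 3·10 + 3·2 = 57.
Best is 58.

58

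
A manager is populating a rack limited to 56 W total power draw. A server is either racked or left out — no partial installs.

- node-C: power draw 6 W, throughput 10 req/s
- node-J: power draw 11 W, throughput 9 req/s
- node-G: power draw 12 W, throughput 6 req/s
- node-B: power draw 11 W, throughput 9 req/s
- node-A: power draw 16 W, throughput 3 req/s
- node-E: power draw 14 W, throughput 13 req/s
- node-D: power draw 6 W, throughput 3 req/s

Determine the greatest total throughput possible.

Allowing fractional choices, the relaxed optimum would be about 48.0, but servers are indivisible.
node-C + node-J + node-G + node-B + node-E: power draw 6 + 11 + 12 + 11 + 14 = 54 ≤ 56, throughput 10 + 9 + 6 + 9 + 13 = 47.
node-C + node-J + node-B + node-E: power draw 6 + 11 + 11 + 14 = 42 ≤ 56, throughput 10 + 9 + 9 + 13 = 41.
node-C + node-J + node-B + node-E + node-D: power draw 6 + 11 + 11 + 14 + 6 = 48 ≤ 56, throughput 10 + 9 + 9 + 13 + 3 = 44.
Best is node-C, node-J, node-G, node-B, and node-E with total throughput 47.

47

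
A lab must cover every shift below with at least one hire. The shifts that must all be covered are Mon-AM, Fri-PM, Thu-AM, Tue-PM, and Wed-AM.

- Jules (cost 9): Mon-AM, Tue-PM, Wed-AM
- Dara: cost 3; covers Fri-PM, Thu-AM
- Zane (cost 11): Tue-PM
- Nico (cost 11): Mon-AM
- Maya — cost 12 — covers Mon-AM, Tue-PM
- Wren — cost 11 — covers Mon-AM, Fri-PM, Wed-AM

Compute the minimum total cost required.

12

This is a weighted set-cover instance.
Choose Jules and Dara: together they cover Mon-AM, Fri-PM, Thu-AM, Tue-PM, Wed-AM — every shift.
Total cost: 9 + 3 = 12.
No cover costs less than 12.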